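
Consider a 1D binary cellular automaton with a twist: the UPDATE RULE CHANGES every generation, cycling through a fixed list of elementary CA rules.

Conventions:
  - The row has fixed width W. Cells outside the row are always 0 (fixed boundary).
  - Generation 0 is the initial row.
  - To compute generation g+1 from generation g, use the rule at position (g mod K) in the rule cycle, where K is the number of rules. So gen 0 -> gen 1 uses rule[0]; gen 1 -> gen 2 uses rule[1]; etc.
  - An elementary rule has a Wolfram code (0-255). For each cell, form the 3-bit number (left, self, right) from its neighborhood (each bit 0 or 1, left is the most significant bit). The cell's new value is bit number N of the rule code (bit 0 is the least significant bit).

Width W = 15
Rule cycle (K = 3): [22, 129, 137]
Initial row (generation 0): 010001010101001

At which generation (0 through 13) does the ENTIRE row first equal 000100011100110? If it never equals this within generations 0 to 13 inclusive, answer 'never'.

Gen 0: 010001010101001
Gen 1 (rule 22): 111011010101111
Gen 2 (rule 129): 010000000000110
Gen 3 (rule 137): 000111111110100
Gen 4 (rule 22): 001000000000110
Gen 5 (rule 129): 100011111110000
Gen 6 (rule 137): 001011111100111
Gen 7 (rule 22): 011000000011000
Gen 8 (rule 129): 000011111000011
Gen 9 (rule 137): 111011110011010
Gen 10 (rule 22): 000000001100011
Gen 11 (rule 129): 111111100001000
Gen 12 (rule 137): 111111001100011
Gen 13 (rule 22): 000000110010100

Answer: never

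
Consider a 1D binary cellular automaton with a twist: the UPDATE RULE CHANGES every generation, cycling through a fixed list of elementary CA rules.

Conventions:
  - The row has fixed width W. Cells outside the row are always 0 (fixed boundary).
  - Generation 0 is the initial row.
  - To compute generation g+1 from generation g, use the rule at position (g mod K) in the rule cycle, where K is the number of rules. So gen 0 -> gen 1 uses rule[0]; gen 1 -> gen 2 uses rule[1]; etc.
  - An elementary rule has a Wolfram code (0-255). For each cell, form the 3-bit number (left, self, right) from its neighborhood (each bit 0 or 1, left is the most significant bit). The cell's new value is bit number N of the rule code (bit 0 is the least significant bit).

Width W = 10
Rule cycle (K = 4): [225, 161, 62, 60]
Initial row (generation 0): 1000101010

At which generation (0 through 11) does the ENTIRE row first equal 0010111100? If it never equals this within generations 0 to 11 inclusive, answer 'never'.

Answer: never

Derivation:
Gen 0: 1000101010
Gen 1 (rule 225): 0010010100
Gen 2 (rule 161): 1000001001
Gen 3 (rule 62): 1100011111
Gen 4 (rule 60): 1010010000
Gen 5 (rule 225): 0100000111
Gen 6 (rule 161): 0001110010
Gen 7 (rule 62): 0011001111
Gen 8 (rule 60): 0010101000
Gen 9 (rule 225): 1001010011
Gen 10 (rule 161): 0000100000
Gen 11 (rule 62): 0001110000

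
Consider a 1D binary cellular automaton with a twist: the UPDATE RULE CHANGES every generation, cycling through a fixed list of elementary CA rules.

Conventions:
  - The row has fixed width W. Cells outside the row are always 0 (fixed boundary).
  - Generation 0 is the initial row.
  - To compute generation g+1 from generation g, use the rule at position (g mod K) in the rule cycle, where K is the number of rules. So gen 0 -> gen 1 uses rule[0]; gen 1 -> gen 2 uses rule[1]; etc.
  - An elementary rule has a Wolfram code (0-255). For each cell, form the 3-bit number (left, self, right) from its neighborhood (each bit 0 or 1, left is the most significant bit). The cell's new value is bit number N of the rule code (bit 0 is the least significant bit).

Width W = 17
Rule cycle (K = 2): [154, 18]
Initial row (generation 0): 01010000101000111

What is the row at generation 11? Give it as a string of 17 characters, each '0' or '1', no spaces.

Answer: 00010100000101010

Derivation:
Gen 0: 01010000101000111
Gen 1 (rule 154): 10001001000101110
Gen 2 (rule 18): 01010110101000001
Gen 3 (rule 154): 10000100000100010
Gen 4 (rule 18): 01001010001010101
Gen 5 (rule 154): 10110001010000000
Gen 6 (rule 18): 00001010001000000
Gen 7 (rule 154): 00010001010100000
Gen 8 (rule 18): 00101010000010000
Gen 9 (rule 154): 01000001000101000
Gen 10 (rule 18): 10100010101000100
Gen 11 (rule 154): 00010100000101010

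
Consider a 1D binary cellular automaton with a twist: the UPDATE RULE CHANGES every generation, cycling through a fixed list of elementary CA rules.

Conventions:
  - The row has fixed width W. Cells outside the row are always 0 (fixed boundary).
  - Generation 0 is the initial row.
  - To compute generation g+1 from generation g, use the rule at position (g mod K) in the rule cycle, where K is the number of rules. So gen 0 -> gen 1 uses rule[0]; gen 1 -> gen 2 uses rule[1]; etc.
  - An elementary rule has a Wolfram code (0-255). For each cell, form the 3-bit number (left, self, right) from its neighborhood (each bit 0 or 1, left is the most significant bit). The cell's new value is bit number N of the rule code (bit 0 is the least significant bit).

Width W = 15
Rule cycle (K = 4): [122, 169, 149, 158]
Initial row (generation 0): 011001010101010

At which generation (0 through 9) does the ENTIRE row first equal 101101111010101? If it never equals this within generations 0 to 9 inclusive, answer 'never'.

Answer: 9

Derivation:
Gen 0: 011001010101010
Gen 1 (rule 122): 111110101010101
Gen 2 (rule 169): 111101010101010
Gen 3 (rule 149): 011001010101011
Gen 4 (rule 158): 110111010101010
Gen 5 (rule 122): 111101101010101
Gen 6 (rule 169): 111011010101010
Gen 7 (rule 149): 010000010101011
Gen 8 (rule 158): 111000110101010
Gen 9 (rule 122): 101101111010101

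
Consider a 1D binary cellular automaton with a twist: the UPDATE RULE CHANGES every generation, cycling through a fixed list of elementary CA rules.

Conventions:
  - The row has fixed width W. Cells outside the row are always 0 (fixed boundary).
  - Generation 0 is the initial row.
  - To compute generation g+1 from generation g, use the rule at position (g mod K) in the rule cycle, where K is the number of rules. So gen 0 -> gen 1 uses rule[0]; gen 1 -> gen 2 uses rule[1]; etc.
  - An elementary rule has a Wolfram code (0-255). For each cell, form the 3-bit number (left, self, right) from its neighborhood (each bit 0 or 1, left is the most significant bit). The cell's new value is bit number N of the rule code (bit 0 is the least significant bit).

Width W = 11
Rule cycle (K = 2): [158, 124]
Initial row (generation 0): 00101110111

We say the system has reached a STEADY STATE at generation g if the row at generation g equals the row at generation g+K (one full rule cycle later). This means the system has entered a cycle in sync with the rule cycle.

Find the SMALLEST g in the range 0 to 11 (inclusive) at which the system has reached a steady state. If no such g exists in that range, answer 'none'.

Gen 0: 00101110111
Gen 1 (rule 158): 01101100110
Gen 2 (rule 124): 01111110111
Gen 3 (rule 158): 11111100110
Gen 4 (rule 124): 10000110111
Gen 5 (rule 158): 11001100110
Gen 6 (rule 124): 11101110111
Gen 7 (rule 158): 11001100110
Gen 8 (rule 124): 11101110111
Gen 9 (rule 158): 11001100110
Gen 10 (rule 124): 11101110111
Gen 11 (rule 158): 11001100110
Gen 12 (rule 124): 11101110111
Gen 13 (rule 158): 11001100110

Answer: 5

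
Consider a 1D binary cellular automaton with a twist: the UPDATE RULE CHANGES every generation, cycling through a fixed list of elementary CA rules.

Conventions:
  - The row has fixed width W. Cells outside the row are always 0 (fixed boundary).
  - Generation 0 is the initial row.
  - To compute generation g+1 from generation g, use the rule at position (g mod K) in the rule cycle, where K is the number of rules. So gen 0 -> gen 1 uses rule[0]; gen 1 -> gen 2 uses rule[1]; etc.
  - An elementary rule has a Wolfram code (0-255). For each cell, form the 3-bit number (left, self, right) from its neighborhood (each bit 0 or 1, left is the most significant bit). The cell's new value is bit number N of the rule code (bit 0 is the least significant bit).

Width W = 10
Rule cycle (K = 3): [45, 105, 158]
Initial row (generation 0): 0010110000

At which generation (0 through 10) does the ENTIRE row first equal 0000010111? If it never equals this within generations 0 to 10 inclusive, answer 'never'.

Gen 0: 0010110000
Gen 1 (rule 45): 1011100111
Gen 2 (rule 105): 0110100101
Gen 3 (rule 158): 1100111101
Gen 4 (rule 45): 1000100011
Gen 5 (rule 105): 0010001011
Gen 6 (rule 158): 0111011010
Gen 7 (rule 45): 0100110110
Gen 8 (rule 105): 0000111110
Gen 9 (rule 158): 0001111101
Gen 10 (rule 45): 1101000011

Answer: never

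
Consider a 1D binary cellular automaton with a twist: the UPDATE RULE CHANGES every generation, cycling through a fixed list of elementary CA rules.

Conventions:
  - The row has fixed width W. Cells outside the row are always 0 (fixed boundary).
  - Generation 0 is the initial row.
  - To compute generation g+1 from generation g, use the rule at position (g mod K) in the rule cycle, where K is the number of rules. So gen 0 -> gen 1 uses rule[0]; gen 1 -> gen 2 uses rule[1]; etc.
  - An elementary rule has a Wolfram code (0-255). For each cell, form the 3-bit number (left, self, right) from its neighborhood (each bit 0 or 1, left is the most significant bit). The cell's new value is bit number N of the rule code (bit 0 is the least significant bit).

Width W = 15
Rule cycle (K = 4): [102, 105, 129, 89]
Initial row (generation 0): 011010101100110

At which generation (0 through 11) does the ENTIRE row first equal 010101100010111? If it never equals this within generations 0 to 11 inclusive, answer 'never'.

Gen 0: 011010101100110
Gen 1 (rule 102): 101111110101010
Gen 2 (rule 105): 011000011010100
Gen 3 (rule 129): 000011000000001
Gen 4 (rule 89): 111011111111100
Gen 5 (rule 102): 001100000000100
Gen 6 (rule 105): 101101111110001
Gen 7 (rule 129): 000000111100100
Gen 8 (rule 89): 111110100110011
Gen 9 (rule 102): 000011101010101
Gen 10 (rule 105): 111010110101010
Gen 11 (rule 129): 010000000000000

Answer: never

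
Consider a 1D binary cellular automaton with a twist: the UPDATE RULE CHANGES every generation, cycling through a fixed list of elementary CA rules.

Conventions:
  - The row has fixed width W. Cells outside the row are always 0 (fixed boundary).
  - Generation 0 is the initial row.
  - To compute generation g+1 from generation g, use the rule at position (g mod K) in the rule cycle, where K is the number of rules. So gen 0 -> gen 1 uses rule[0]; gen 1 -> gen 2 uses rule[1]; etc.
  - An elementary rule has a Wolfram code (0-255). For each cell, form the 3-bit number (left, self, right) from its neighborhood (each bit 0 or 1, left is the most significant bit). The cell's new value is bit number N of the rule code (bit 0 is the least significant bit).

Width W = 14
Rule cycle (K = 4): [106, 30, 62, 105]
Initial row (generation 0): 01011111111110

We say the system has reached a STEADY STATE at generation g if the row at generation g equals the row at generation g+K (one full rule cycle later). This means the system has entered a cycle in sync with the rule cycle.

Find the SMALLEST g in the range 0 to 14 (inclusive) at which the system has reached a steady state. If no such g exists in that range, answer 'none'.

Gen 0: 01011111111110
Gen 1 (rule 106): 10110000000010
Gen 2 (rule 30): 10101000000111
Gen 3 (rule 62): 11111100001100
Gen 4 (rule 105): 10000101101101
Gen 5 (rule 106): 00001011111110
Gen 6 (rule 30): 00011010000001
Gen 7 (rule 62): 00110111000011
Gen 8 (rule 105): 10111101011011
Gen 9 (rule 106): 01100110111111
Gen 10 (rule 30): 11011100100000
Gen 11 (rule 62): 10110011110000
Gen 12 (rule 105): 01110010010111
Gen 13 (rule 106): 11010100101101
Gen 14 (rule 30): 10010111101001
Gen 15 (rule 62): 11111100011111
Gen 16 (rule 105): 10000101010001
Gen 17 (rule 106): 00001010100010
Gen 18 (rule 30): 00011010110111

Answer: none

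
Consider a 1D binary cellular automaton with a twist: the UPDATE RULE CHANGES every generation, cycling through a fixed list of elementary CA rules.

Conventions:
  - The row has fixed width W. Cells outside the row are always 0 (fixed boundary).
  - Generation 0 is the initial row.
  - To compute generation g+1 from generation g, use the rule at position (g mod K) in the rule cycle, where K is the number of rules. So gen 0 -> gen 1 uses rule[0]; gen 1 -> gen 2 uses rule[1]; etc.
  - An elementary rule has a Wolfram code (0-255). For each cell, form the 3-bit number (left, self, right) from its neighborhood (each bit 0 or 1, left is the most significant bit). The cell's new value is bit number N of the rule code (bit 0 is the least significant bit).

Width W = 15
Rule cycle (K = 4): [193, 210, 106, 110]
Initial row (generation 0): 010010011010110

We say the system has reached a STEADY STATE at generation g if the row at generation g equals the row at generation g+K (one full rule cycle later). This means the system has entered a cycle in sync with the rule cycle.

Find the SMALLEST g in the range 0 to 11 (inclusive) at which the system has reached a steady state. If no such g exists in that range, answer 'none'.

Answer: none

Derivation:
Gen 0: 010010011010110
Gen 1 (rule 193): 000000001000010
Gen 2 (rule 210): 000000010100101
Gen 3 (rule 106): 000000101001010
Gen 4 (rule 110): 000001111011110
Gen 5 (rule 193): 111100111001110
Gen 6 (rule 210): 011111011110111
Gen 7 (rule 106): 110001110011101
Gen 8 (rule 110): 110011010110111
Gen 9 (rule 193): 010001000010011
Gen 10 (rule 210): 101010100101101
Gen 11 (rule 106): 010101001011110
Gen 12 (rule 110): 111111011110010
Gen 13 (rule 193): 011111001110000
Gen 14 (rule 210): 101111110111000
Gen 15 (rule 106): 011000011101000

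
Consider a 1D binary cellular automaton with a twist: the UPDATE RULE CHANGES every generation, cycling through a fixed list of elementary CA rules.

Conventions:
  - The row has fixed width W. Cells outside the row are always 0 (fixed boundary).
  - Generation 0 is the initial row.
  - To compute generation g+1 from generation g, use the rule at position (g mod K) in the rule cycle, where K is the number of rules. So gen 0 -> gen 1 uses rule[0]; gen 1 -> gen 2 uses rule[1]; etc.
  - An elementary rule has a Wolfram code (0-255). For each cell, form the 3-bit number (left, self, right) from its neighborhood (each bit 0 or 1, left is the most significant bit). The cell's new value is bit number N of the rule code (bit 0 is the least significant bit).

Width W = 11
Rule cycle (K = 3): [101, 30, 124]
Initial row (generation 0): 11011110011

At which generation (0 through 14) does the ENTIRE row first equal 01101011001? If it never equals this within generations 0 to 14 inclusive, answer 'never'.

Gen 0: 11011110011
Gen 1 (rule 101): 01100010001
Gen 2 (rule 30): 11010111011
Gen 3 (rule 124): 11111101111
Gen 4 (rule 101): 00000110001
Gen 5 (rule 30): 00001101011
Gen 6 (rule 124): 00001111111
Gen 7 (rule 101): 11100000001
Gen 8 (rule 30): 10010000011
Gen 9 (rule 124): 11011000011
Gen 10 (rule 101): 01101011001
Gen 11 (rule 30): 11001010111
Gen 12 (rule 124): 11101111101
Gen 13 (rule 101): 00110000111
Gen 14 (rule 30): 01101001100

Answer: 10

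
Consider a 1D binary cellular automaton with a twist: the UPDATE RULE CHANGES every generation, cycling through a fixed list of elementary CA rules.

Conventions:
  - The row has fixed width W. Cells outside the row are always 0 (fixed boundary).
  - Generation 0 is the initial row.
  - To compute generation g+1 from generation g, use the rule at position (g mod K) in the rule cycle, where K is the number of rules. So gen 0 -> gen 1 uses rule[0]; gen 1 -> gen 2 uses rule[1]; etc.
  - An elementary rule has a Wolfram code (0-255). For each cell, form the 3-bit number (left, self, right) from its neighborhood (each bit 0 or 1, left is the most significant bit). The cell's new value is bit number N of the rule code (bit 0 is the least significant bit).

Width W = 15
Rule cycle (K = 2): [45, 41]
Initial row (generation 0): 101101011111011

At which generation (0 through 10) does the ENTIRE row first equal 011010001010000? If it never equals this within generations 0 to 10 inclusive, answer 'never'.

Answer: 8

Derivation:
Gen 0: 101101011111011
Gen 1 (rule 45): 111011110000110
Gen 2 (rule 41): 100110000110100
Gen 3 (rule 45): 100100110101101
Gen 4 (rule 41): 000000101011010
Gen 5 (rule 45): 111110111110110
Gen 6 (rule 41): 100001100001100
Gen 7 (rule 45): 101101001101001
Gen 8 (rule 41): 011010001010000
Gen 9 (rule 45): 010110101110111
Gen 10 (rule 41): 001101011001100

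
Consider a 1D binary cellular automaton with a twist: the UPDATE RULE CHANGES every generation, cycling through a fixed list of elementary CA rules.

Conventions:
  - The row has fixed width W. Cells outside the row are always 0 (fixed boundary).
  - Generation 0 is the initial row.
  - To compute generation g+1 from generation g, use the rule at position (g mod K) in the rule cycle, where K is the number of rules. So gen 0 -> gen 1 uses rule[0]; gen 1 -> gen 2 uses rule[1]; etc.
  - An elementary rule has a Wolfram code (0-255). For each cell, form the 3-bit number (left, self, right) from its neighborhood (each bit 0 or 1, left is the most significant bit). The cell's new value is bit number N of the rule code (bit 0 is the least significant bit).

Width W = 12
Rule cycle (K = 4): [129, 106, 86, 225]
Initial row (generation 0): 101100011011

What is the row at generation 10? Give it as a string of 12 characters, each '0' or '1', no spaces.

Answer: 110100000000

Derivation:
Gen 0: 101100011011
Gen 1 (rule 129): 000001000000
Gen 2 (rule 106): 000010000000
Gen 3 (rule 86): 000111000000
Gen 4 (rule 225): 110011011111
Gen 5 (rule 129): 000000001110
Gen 6 (rule 106): 000000011010
Gen 7 (rule 86): 000000101011
Gen 8 (rule 225): 111110010101
Gen 9 (rule 129): 011100000000
Gen 10 (rule 106): 110100000000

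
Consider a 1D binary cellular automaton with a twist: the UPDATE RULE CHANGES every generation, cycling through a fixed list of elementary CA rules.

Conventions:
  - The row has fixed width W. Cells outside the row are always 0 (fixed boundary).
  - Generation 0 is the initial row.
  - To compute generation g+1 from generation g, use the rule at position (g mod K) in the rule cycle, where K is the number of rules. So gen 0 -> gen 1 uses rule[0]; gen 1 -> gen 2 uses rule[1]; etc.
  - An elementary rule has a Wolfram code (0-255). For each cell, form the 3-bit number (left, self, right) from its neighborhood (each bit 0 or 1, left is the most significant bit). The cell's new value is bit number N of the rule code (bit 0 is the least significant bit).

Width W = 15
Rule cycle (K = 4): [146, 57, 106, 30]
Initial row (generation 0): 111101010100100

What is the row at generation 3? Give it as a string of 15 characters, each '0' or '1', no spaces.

Answer: 101100001101010

Derivation:
Gen 0: 111101010100100
Gen 1 (rule 146): 011000000011010
Gen 2 (rule 57): 010111111010101
Gen 3 (rule 106): 101100001101010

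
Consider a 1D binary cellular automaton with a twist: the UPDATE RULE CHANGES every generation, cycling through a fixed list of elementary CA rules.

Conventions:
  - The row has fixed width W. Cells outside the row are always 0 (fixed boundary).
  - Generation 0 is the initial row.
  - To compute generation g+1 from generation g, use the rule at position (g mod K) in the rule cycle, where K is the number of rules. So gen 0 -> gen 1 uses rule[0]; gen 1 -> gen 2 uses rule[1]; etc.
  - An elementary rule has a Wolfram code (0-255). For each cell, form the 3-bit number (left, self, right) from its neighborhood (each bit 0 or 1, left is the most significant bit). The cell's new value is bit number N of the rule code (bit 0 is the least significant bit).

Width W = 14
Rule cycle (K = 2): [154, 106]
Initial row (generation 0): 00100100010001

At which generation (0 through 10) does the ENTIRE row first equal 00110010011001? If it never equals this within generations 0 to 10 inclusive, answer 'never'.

Gen 0: 00100100010001
Gen 1 (rule 154): 01011010101010
Gen 2 (rule 106): 10111101010100
Gen 3 (rule 154): 00111000000010
Gen 4 (rule 106): 01101000000100
Gen 5 (rule 154): 11000100001010
Gen 6 (rule 106): 11001000010100
Gen 7 (rule 154): 10110100100010
Gen 8 (rule 106): 01111001000100
Gen 9 (rule 154): 11110110101010
Gen 10 (rule 106): 10011111010100

Answer: never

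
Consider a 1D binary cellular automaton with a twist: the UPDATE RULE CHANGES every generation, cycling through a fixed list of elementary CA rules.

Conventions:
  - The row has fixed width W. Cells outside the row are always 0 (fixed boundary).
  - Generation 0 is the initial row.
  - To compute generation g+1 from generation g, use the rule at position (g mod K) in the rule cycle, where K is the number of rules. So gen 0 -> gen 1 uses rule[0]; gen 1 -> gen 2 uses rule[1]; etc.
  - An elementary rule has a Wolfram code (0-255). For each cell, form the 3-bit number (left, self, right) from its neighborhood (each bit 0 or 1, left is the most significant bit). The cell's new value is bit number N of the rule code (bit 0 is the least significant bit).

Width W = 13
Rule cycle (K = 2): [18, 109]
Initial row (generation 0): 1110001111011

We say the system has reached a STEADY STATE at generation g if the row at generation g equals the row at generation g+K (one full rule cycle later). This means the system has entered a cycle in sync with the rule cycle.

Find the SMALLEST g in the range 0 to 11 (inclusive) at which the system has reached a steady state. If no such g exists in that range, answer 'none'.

Gen 0: 1110001111011
Gen 1 (rule 18): 0001010000000
Gen 2 (rule 109): 1101110111111
Gen 3 (rule 18): 0000000000000
Gen 4 (rule 109): 1111111111111
Gen 5 (rule 18): 0000000000000
Gen 6 (rule 109): 1111111111111
Gen 7 (rule 18): 0000000000000
Gen 8 (rule 109): 1111111111111
Gen 9 (rule 18): 0000000000000
Gen 10 (rule 109): 1111111111111
Gen 11 (rule 18): 0000000000000
Gen 12 (rule 109): 1111111111111
Gen 13 (rule 18): 0000000000000

Answer: 3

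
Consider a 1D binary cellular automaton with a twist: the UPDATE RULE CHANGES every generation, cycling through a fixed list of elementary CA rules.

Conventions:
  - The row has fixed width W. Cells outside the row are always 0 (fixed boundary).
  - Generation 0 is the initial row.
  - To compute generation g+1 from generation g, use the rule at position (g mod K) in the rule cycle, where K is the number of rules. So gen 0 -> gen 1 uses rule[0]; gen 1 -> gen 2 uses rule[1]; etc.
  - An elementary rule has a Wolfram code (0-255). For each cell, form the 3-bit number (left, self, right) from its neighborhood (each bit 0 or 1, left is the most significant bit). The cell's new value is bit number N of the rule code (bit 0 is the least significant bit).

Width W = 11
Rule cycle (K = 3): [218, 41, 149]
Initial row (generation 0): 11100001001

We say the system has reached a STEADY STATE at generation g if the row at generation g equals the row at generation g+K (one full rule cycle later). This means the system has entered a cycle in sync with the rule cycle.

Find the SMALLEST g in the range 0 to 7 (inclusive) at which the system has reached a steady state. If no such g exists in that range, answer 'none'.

Answer: 2

Derivation:
Gen 0: 11100001001
Gen 1 (rule 218): 11110010110
Gen 2 (rule 41): 10000001100
Gen 3 (rule 149): 11111100011
Gen 4 (rule 218): 11111110111
Gen 5 (rule 41): 10000001100
Gen 6 (rule 149): 11111100011
Gen 7 (rule 218): 11111110111
Gen 8 (rule 41): 10000001100
Gen 9 (rule 149): 11111100011
Gen 10 (rule 218): 11111110111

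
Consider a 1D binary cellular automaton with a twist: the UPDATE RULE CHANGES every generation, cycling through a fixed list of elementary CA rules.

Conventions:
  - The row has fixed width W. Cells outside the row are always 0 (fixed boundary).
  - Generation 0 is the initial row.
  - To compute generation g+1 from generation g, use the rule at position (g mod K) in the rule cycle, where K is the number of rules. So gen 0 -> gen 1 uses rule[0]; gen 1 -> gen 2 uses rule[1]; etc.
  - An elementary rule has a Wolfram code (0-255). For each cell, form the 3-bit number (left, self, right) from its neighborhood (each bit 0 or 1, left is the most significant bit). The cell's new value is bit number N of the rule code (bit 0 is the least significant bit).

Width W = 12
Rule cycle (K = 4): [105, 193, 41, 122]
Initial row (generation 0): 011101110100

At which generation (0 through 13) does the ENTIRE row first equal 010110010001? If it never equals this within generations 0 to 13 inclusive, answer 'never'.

Gen 0: 011101110100
Gen 1 (rule 105): 010111011001
Gen 2 (rule 193): 000011001000
Gen 3 (rule 41): 111010000011
Gen 4 (rule 122): 101101000111
Gen 5 (rule 105): 011110010101
Gen 6 (rule 193): 001110000000
Gen 7 (rule 41): 101000111111
Gen 8 (rule 122): 010101100001
Gen 9 (rule 105): 001011101100
Gen 10 (rule 193): 100001100101
Gen 11 (rule 41): 001101000010
Gen 12 (rule 122): 011110100101
Gen 13 (rule 105): 010011000010

Answer: never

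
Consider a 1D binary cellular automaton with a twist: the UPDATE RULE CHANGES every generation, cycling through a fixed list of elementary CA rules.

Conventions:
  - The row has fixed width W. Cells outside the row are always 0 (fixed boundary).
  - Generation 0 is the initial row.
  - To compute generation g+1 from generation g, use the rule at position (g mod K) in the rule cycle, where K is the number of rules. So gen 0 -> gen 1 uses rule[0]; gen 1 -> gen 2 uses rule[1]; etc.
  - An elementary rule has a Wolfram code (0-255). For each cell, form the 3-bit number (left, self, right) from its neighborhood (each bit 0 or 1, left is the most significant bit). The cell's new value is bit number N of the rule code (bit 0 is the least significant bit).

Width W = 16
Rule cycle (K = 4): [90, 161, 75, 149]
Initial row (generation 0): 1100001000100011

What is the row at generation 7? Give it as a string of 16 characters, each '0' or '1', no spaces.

Answer: 1110111110000101

Derivation:
Gen 0: 1100001000100011
Gen 1 (rule 90): 1110010101010111
Gen 2 (rule 161): 0100001010101010
Gen 3 (rule 75): 1001110000000000
Gen 4 (rule 149): 1100101111111111
Gen 5 (rule 90): 1111001000000001
Gen 6 (rule 161): 0110000011111100
Gen 7 (rule 75): 1110111110000101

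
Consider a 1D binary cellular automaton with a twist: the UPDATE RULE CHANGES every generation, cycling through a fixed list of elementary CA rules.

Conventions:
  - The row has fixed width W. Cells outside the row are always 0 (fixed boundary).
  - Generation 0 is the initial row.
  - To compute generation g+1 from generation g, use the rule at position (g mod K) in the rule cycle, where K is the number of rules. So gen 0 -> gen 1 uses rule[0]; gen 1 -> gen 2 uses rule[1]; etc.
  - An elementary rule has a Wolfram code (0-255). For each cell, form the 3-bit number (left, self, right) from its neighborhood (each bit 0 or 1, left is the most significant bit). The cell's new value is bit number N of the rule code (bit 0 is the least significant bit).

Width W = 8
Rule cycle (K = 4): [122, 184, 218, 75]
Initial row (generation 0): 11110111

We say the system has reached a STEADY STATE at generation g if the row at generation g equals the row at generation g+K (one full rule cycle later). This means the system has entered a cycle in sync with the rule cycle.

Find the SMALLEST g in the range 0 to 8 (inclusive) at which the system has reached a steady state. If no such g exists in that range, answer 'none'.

Gen 0: 11110111
Gen 1 (rule 122): 10011101
Gen 2 (rule 184): 01011010
Gen 3 (rule 218): 10011001
Gen 4 (rule 75): 00111010
Gen 5 (rule 122): 01101101
Gen 6 (rule 184): 01011010
Gen 7 (rule 218): 10011001
Gen 8 (rule 75): 00111010
Gen 9 (rule 122): 01101101
Gen 10 (rule 184): 01011010
Gen 11 (rule 218): 10011001
Gen 12 (rule 75): 00111010

Answer: 2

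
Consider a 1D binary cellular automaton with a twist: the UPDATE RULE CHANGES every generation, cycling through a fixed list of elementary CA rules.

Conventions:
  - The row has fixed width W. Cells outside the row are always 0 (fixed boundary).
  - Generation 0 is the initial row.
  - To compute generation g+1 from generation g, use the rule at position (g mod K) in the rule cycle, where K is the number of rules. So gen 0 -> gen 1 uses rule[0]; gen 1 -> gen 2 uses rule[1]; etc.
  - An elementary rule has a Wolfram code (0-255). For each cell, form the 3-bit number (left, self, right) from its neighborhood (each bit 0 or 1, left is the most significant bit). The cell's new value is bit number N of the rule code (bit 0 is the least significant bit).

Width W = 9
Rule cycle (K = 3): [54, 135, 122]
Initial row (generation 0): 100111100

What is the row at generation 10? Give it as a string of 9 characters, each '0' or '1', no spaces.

Gen 0: 100111100
Gen 1 (rule 54): 111000010
Gen 2 (rule 135): 010011110
Gen 3 (rule 122): 101110011
Gen 4 (rule 54): 110001100
Gen 5 (rule 135): 000110001
Gen 6 (rule 122): 001111010
Gen 7 (rule 54): 010000111
Gen 8 (rule 135): 110111010
Gen 9 (rule 122): 111101101
Gen 10 (rule 54): 000010011

Answer: 000010011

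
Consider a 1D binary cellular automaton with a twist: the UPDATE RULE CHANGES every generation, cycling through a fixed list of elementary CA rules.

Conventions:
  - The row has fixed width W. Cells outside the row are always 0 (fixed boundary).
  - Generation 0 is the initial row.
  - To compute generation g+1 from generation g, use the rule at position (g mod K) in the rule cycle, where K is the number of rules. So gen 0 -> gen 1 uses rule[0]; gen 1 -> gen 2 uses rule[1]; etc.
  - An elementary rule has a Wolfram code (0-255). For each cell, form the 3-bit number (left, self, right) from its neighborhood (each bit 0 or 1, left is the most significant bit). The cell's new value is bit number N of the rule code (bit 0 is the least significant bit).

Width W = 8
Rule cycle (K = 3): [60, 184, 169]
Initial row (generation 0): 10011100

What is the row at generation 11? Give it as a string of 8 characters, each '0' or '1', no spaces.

Gen 0: 10011100
Gen 1 (rule 60): 11010010
Gen 2 (rule 184): 10101001
Gen 3 (rule 169): 01010000
Gen 4 (rule 60): 01111000
Gen 5 (rule 184): 01110100
Gen 6 (rule 169): 01101001
Gen 7 (rule 60): 01011101
Gen 8 (rule 184): 00111010
Gen 9 (rule 169): 10110100
Gen 10 (rule 60): 11101110
Gen 11 (rule 184): 11011101

Answer: 11011101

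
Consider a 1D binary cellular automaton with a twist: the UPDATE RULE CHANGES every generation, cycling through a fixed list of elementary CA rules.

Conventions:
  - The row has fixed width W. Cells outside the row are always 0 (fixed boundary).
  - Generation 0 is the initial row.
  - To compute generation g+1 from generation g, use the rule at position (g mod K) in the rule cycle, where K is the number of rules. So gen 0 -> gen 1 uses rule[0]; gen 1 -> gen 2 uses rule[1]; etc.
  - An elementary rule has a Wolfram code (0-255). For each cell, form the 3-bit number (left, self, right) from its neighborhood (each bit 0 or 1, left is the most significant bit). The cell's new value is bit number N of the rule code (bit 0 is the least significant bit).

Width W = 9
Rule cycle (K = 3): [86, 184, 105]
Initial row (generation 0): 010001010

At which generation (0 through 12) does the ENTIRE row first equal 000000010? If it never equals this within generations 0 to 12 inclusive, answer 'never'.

Gen 0: 010001010
Gen 1 (rule 86): 111011011
Gen 2 (rule 184): 110110110
Gen 3 (rule 105): 111111110
Gen 4 (rule 86): 000000011
Gen 5 (rule 184): 000000010
Gen 6 (rule 105): 111111000
Gen 7 (rule 86): 000001100
Gen 8 (rule 184): 000001010
Gen 9 (rule 105): 111100100
Gen 10 (rule 86): 000111110
Gen 11 (rule 184): 000111101
Gen 12 (rule 105): 110100110

Answer: 5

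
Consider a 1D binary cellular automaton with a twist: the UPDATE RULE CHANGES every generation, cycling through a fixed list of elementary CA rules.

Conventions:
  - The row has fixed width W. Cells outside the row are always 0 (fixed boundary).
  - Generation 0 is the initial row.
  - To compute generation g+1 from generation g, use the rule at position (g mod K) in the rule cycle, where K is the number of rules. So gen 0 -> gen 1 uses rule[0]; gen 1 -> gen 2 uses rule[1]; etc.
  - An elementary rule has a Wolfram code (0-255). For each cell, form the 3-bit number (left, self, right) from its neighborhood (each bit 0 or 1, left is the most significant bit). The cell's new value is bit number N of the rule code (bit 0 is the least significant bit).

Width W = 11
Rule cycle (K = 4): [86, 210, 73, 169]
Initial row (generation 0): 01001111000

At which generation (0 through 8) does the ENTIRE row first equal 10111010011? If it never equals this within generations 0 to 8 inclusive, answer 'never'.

Answer: never

Derivation:
Gen 0: 01001111000
Gen 1 (rule 86): 11110001100
Gen 2 (rule 210): 01111010110
Gen 3 (rule 73): 01001000110
Gen 4 (rule 169): 00000010100
Gen 5 (rule 86): 00000110110
Gen 6 (rule 210): 00001010011
Gen 7 (rule 73): 11100000011
Gen 8 (rule 169): 11001111010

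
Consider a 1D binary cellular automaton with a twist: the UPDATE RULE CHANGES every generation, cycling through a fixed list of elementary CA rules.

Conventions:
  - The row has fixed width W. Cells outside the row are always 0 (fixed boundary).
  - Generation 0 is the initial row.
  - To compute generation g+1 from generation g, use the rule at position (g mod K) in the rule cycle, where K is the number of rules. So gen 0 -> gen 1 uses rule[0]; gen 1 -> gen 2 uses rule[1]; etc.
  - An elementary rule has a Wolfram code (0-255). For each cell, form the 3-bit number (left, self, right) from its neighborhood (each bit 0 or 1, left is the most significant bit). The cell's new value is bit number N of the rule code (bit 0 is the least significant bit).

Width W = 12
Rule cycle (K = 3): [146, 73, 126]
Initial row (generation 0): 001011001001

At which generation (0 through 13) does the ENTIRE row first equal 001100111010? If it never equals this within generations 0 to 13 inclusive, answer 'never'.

Answer: never

Derivation:
Gen 0: 001011001001
Gen 1 (rule 146): 010000110110
Gen 2 (rule 73): 000110110110
Gen 3 (rule 126): 001111111111
Gen 4 (rule 146): 010111111110
Gen 5 (rule 73): 000100000010
Gen 6 (rule 126): 001110000111
Gen 7 (rule 146): 010101001010
Gen 8 (rule 73): 000000000000
Gen 9 (rule 126): 000000000000
Gen 10 (rule 146): 000000000000
Gen 11 (rule 73): 111111111111
Gen 12 (rule 126): 100000000001
Gen 13 (rule 146): 010000000010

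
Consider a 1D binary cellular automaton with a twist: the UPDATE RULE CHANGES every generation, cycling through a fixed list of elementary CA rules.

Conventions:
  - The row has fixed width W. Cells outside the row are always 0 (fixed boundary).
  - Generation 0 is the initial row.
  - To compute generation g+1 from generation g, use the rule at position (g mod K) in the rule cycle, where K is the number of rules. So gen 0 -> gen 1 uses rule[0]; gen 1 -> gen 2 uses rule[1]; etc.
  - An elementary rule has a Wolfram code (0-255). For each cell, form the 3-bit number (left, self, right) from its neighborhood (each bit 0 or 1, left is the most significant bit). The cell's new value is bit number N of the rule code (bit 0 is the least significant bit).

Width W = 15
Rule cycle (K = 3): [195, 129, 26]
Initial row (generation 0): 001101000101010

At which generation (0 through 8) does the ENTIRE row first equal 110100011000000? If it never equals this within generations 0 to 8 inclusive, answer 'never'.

Answer: 1

Derivation:
Gen 0: 001101000101010
Gen 1 (rule 195): 110100011000000
Gen 2 (rule 129): 000001000011111
Gen 3 (rule 26): 000010100110000
Gen 4 (rule 195): 111100001010111
Gen 5 (rule 129): 011001100000010
Gen 6 (rule 26): 110111010000101
Gen 7 (rule 195): 010011000111000
Gen 8 (rule 129): 000000010010011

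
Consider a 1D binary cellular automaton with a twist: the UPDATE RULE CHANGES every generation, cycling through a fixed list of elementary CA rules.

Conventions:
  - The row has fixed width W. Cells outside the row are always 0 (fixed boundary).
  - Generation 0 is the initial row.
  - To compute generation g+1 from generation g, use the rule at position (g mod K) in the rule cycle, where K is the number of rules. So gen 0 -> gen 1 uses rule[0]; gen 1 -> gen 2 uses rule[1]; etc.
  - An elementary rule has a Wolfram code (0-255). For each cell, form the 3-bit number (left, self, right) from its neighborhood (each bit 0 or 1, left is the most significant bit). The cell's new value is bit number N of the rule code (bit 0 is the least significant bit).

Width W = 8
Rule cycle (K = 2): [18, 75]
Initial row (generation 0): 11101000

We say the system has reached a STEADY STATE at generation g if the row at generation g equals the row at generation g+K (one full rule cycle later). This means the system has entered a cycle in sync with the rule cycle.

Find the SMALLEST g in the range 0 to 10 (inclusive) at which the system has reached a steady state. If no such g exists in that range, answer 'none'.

Answer: 4

Derivation:
Gen 0: 11101000
Gen 1 (rule 18): 00000100
Gen 2 (rule 75): 11111001
Gen 3 (rule 18): 00000110
Gen 4 (rule 75): 11111110
Gen 5 (rule 18): 00000001
Gen 6 (rule 75): 11111110
Gen 7 (rule 18): 00000001
Gen 8 (rule 75): 11111110
Gen 9 (rule 18): 00000001
Gen 10 (rule 75): 11111110
Gen 11 (rule 18): 00000001
Gen 12 (rule 75): 11111110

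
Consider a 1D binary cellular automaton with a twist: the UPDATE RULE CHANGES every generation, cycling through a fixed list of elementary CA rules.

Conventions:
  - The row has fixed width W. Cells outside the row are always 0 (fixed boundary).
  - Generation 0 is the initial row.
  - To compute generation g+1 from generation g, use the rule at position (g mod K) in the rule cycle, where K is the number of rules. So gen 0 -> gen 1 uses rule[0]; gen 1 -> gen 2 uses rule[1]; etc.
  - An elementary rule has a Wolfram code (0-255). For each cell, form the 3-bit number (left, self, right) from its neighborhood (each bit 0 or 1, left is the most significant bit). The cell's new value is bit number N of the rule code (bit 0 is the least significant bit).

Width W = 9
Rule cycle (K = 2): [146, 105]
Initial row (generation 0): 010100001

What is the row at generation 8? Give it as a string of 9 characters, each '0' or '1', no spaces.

Answer: 001100110

Derivation:
Gen 0: 010100001
Gen 1 (rule 146): 100010010
Gen 2 (rule 105): 001000000
Gen 3 (rule 146): 010100000
Gen 4 (rule 105): 001001111
Gen 5 (rule 146): 010110110
Gen 6 (rule 105): 001111110
Gen 7 (rule 146): 010111101
Gen 8 (rule 105): 001100110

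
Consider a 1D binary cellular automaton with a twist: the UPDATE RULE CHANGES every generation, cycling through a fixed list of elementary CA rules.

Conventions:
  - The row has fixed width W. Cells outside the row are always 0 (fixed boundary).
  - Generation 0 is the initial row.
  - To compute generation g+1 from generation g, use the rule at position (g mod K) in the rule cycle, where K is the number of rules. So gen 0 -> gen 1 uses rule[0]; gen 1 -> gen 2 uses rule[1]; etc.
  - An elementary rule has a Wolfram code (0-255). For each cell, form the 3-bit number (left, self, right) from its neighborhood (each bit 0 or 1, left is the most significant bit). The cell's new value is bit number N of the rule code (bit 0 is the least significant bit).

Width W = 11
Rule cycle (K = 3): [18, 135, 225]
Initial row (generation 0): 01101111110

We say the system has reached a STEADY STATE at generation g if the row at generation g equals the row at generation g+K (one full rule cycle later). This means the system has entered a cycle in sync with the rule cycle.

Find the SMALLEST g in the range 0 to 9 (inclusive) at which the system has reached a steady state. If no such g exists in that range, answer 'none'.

Gen 0: 01101111110
Gen 1 (rule 18): 10000000001
Gen 2 (rule 135): 10111111111
Gen 3 (rule 225): 01011111111
Gen 4 (rule 18): 10000000000
Gen 5 (rule 135): 10111111111
Gen 6 (rule 225): 01011111111
Gen 7 (rule 18): 10000000000
Gen 8 (rule 135): 10111111111
Gen 9 (rule 225): 01011111111
Gen 10 (rule 18): 10000000000
Gen 11 (rule 135): 10111111111
Gen 12 (rule 225): 01011111111

Answer: 2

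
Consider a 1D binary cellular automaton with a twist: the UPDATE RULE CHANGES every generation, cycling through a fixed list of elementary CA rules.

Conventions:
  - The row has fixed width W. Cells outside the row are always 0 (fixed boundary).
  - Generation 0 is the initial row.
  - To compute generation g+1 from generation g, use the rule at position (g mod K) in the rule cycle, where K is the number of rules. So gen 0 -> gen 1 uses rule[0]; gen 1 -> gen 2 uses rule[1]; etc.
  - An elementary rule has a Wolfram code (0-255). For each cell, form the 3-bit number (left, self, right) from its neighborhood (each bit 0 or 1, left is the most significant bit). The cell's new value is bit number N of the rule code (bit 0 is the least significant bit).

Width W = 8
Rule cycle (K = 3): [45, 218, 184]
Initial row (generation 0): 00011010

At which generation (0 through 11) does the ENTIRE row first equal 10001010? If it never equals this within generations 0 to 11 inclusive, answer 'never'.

Answer: never

Derivation:
Gen 0: 00011010
Gen 1 (rule 45): 11010110
Gen 2 (rule 218): 11000111
Gen 3 (rule 184): 10100110
Gen 4 (rule 45): 11100100
Gen 5 (rule 218): 11111010
Gen 6 (rule 184): 11110101
Gen 7 (rule 45): 10001111
Gen 8 (rule 218): 01011111
Gen 9 (rule 184): 00111110
Gen 10 (rule 45): 10100000
Gen 11 (rule 218): 00010000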